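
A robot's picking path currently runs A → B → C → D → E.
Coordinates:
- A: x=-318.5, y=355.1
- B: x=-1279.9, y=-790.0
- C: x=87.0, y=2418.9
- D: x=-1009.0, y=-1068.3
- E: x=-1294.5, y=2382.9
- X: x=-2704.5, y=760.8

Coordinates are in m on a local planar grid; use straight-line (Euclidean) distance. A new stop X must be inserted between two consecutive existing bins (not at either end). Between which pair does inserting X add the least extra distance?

between D and E

Added distance for inserting X between each consecutive pair:
A–B: 3030.9 m
B–C: 1864.7 m
C–D: 2085.5 m
D–E: 1180.3 m
Smallest added distance is 1180.3 m, inserting between D and E.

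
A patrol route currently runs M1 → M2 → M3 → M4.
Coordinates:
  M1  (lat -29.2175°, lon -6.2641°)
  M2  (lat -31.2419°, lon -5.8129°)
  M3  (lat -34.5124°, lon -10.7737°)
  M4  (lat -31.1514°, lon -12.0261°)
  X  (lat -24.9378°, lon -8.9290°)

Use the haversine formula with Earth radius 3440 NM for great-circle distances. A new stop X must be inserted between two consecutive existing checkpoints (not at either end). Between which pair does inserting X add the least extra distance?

Added distance for inserting X between each consecutive pair:
M1–M2: 582.8 NM
M2–M3: 677.7 NM
M3–M4: 778.9 NM
Smallest added distance is 582.8 NM, inserting between M1 and M2.

between M1 and M2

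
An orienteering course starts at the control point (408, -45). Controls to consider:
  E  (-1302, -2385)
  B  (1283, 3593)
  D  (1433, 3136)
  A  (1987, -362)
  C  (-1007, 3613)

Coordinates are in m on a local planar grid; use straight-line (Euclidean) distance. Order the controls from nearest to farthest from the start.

Distances from the start:
A (1987, -362): 1610.5 m
E (-1302, -2385): 2898.2 m
D (1433, 3136): 3342.1 m
B (1283, 3593): 3741.7 m
C (-1007, 3613): 3922.1 m

A, E, D, B, C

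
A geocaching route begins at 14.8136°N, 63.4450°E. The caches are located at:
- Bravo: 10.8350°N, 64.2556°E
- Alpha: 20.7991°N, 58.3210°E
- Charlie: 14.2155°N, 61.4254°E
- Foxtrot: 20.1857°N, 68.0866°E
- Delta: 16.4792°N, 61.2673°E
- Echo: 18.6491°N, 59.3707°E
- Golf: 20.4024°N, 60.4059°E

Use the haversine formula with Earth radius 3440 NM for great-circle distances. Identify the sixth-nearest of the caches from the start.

Foxtrot

Distance to each, sorted:
Charlie: 122.8 NM
Delta: 160.8 NM
Bravo: 243.5 NM
Echo: 328.5 NM
Golf: 377.9 NM
Foxtrot: 417.9 NM
Alpha: 463.5 NM
The sixth-nearest is Foxtrot at 417.9 NM.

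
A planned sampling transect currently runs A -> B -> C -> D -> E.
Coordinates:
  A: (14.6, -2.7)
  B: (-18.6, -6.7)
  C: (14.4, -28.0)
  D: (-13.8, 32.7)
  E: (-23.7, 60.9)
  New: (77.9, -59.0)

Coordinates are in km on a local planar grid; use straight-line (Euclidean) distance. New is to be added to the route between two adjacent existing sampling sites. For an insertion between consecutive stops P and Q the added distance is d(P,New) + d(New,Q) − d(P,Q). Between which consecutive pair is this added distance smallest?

between C and D

Added distance for inserting New between each consecutive pair:
A–B: 161.0 km
B–C: 141.1 km
C–D: 133.4 km
D–E: 257.0 km
Smallest added distance is 133.4 km, inserting between C and D.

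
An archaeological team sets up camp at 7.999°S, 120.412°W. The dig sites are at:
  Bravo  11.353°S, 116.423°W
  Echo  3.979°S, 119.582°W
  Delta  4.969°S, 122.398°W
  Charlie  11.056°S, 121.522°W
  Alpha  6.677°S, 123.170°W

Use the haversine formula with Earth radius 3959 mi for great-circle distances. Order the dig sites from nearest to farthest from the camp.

Computing each great-circle distance from 7.999°S, 120.412°W:
Alpha 6.677°S, 123.170°W: 209.9 mi
Charlie 11.056°S, 121.522°W: 224.4 mi
Delta 4.969°S, 122.398°W: 249.8 mi
Echo 3.979°S, 119.582°W: 283.6 mi
Bravo 11.353°S, 116.423°W: 357.1 mi

Alpha, Charlie, Delta, Echo, Bravo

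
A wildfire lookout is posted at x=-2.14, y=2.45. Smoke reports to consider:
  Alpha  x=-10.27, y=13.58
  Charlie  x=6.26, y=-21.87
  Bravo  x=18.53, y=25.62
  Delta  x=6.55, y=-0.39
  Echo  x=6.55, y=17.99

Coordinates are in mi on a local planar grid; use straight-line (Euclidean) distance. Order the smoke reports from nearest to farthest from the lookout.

Delta, Alpha, Echo, Charlie, Bravo

Computing each straight-line distance from x=-2.14, y=2.45:
Delta x=6.55, y=-0.39: 9.1 mi
Alpha x=-10.27, y=13.58: 13.8 mi
Echo x=6.55, y=17.99: 17.8 mi
Charlie x=6.26, y=-21.87: 25.7 mi
Bravo x=18.53, y=25.62: 31.0 mi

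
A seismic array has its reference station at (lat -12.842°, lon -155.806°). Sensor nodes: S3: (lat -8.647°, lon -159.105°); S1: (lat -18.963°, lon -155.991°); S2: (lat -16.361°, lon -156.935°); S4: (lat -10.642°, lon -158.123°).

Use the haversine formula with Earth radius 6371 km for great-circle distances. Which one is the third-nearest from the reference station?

S3

Distances from the reference station ((lat -12.842°, lon -155.806°)):
S4: 351.4 km
S2: 409.7 km
S3: 589.4 km
S1: 680.9 km
The third-nearest is S3 at 589.4 km.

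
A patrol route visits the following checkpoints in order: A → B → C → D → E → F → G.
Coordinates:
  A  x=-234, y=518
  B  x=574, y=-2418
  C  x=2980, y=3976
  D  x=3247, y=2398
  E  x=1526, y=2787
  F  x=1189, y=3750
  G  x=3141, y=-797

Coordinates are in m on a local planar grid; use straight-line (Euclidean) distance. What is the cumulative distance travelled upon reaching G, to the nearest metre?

Leg distances:
A→B: 3045.2 m  (cumulative 3045.2 m)
B→C: 6831.7 m  (cumulative 9876.8 m)
C→D: 1600.4 m  (cumulative 11477.3 m)
D→E: 1764.4 m  (cumulative 13241.7 m)
E→F: 1020.3 m  (cumulative 14262.0 m)
F→G: 4948.3 m  (cumulative 19210.2 m)
Cumulative distance at G ≈ 19210 m.

19210 m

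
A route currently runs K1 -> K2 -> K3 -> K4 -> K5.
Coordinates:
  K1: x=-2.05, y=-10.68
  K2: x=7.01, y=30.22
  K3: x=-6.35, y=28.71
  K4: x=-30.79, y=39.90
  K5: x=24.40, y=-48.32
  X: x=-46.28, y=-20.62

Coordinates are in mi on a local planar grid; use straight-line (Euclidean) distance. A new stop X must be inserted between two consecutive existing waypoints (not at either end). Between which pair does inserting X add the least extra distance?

between K4 and K5

Added distance for inserting X between each consecutive pair:
K1–K2: 77.1 mi
K2–K3: 123.7 mi
K3–K4: 99.1 mi
K4–K5: 34.3 mi
Smallest added distance is 34.3 mi, inserting between K4 and K5.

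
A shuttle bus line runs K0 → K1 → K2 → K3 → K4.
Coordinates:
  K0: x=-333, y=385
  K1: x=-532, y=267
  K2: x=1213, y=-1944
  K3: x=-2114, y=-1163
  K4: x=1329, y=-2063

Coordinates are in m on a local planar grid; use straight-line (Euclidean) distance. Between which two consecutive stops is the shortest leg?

K0–K1

Leg distances:
K0→K1: 231.4 m
K1→K2: 2816.7 m
K2→K3: 3417.4 m
K3→K4: 3558.7 m
The shortest leg is K0–K1 at 231.4 m.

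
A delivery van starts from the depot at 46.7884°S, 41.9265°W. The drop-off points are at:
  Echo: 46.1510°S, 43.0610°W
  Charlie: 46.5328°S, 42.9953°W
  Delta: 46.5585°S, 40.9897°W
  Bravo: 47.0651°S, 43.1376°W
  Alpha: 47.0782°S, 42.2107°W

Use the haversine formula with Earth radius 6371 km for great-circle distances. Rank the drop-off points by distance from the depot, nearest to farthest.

Distances from the depot:
Alpha 47.0782°S, 42.2107°W: 38.8 km
Delta 46.5585°S, 40.9897°W: 75.9 km
Charlie 46.5328°S, 42.9953°W: 86.4 km
Bravo 47.0651°S, 43.1376°W: 97.0 km
Echo 46.1510°S, 43.0610°W: 112.1 km

Alpha, Delta, Charlie, Bravo, Echo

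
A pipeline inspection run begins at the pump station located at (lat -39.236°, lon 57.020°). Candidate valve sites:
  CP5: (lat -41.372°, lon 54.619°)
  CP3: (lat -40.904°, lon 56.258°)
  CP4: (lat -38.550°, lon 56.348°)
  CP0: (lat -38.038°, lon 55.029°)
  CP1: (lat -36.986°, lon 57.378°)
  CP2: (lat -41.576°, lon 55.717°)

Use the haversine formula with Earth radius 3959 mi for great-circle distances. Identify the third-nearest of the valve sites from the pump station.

CP0

Distance to each, sorted:
CP4: 59.6 mi
CP3: 122.1 mi
CP0: 135.6 mi
CP1: 156.7 mi
CP2: 175.6 mi
CP5: 194.4 mi
The third-nearest is CP0 at 135.6 mi.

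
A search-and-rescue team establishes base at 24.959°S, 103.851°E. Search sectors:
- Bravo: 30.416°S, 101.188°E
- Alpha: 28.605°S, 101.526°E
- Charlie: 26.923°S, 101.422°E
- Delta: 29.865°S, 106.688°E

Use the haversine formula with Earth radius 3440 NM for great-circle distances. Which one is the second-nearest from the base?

Distances from the base (24.959°S, 103.851°E):
Charlie: 176.3 NM
Alpha: 251.9 NM
Delta: 331.1 NM
Bravo: 356.9 NM
The second-nearest is Alpha at 251.9 NM.

Alpha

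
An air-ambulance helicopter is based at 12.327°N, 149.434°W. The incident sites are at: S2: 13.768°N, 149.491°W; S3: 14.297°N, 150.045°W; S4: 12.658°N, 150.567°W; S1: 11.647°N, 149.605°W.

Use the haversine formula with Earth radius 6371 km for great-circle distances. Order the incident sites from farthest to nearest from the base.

Distances from the base:
S3 14.297°N, 150.045°W: 228.8 km
S2 13.768°N, 149.491°W: 160.4 km
S4 12.658°N, 150.567°W: 128.4 km
S1 11.647°N, 149.605°W: 77.9 km

S3, S2, S4, S1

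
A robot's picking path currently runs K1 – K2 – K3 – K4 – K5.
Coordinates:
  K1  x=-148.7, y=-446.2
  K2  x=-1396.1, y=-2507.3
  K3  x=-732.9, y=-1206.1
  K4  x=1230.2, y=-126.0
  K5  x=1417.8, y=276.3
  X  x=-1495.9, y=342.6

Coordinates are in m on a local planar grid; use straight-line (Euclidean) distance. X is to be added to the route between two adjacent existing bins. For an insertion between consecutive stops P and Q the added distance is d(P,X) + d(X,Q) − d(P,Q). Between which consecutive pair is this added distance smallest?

Added distance for inserting X between each consecutive pair:
K1–K2: 2003.6 m
K2–K3: 3117.6 m
K3–K4: 2251.9 m
K4–K5: 5236.6 m
Smallest added distance is 2003.6 m, inserting between K1 and K2.

between K1 and K2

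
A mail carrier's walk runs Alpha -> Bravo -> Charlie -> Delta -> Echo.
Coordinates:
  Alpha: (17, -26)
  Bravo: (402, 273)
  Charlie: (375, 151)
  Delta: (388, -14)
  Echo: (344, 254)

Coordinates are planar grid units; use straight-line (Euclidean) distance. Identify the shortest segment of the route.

Leg distances:
Alpha→Bravo: 487.5
Bravo→Charlie: 125.0
Charlie→Delta: 165.5
Delta→Echo: 271.6
The shortest leg is Bravo–Charlie at 125.0.

Bravo–Charlie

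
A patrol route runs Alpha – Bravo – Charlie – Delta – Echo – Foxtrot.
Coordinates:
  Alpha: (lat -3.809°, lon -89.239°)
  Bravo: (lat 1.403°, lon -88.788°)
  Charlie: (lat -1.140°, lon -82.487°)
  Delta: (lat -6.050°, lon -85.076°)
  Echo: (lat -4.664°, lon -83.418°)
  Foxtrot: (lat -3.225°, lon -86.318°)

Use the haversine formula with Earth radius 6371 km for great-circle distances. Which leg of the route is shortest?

Delta–Echo

Leg distances:
Alpha→Bravo: 581.7 km
Bravo→Charlie: 755.5 km
Charlie→Delta: 616.9 km
Delta→Echo: 239.7 km
Echo→Foxtrot: 359.3 km
The shortest leg is Delta–Echo at 239.7 km.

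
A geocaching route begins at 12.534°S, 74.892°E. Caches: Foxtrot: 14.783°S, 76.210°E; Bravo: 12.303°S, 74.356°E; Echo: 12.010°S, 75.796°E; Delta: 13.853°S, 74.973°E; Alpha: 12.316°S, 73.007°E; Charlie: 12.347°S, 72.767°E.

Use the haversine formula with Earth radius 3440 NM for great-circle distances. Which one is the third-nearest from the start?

Distances from the start (12.534°S, 74.892°E):
Bravo: 34.4 NM
Echo: 61.7 NM
Delta: 79.3 NM
Alpha: 111.3 NM
Charlie: 125.1 NM
Foxtrot: 155.4 NM
The third-nearest is Delta at 79.3 NM.

Delta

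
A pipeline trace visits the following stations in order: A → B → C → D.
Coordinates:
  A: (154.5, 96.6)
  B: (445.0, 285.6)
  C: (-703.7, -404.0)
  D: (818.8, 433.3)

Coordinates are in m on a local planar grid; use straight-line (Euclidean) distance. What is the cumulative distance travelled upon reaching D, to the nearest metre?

3424 m

Leg distances:
A→B: 346.6 m  (cumulative 346.6 m)
B→C: 1339.8 m  (cumulative 1686.4 m)
C→D: 1737.5 m  (cumulative 3423.9 m)
Cumulative distance at D ≈ 3424 m.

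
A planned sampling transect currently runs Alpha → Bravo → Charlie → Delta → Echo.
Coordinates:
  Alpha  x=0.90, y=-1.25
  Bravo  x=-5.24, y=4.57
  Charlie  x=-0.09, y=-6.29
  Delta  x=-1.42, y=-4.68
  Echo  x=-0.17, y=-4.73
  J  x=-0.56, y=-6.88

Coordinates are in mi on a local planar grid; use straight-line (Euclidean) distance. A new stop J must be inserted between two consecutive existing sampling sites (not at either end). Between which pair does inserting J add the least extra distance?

between Charlie and Delta

Added distance for inserting J between each consecutive pair:
Alpha–Bravo: 9.7 mi
Bravo–Charlie: 1.1 mi
Charlie–Delta: 1.0 mi
Delta–Echo: 3.3 mi
Smallest added distance is 1.0 mi, inserting between Charlie and Delta.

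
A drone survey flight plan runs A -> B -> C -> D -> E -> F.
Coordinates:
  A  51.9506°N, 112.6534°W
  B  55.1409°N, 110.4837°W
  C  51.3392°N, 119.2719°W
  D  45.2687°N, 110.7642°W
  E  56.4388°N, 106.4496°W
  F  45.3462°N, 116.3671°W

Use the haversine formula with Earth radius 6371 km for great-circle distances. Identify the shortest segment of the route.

A–B

Leg distances:
A→B: 382.6 km
B→C: 720.8 km
C→D: 921.6 km
D→E: 1277.8 km
E→F: 1412.8 km
The shortest leg is A–B at 382.6 km.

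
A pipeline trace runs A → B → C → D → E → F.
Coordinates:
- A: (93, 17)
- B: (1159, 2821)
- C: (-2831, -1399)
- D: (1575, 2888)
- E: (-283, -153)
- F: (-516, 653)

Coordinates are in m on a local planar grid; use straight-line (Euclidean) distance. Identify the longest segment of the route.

Leg distances:
A→B: 2999.8 m
B→C: 5807.6 m
C→D: 6147.5 m
D→E: 3563.7 m
E→F: 839.0 m
The longest leg is C–D at 6147.5 m.

C–D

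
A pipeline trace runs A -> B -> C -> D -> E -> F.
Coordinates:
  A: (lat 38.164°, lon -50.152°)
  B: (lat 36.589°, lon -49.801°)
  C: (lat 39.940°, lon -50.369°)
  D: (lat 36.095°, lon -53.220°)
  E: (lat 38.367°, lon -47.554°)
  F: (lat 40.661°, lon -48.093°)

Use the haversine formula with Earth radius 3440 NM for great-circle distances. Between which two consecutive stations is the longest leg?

D–E

Leg distances:
A→B: 96.0 NM
B→C: 203.0 NM
C→D: 267.3 NM
D→E: 303.2 NM
E→F: 140.0 NM
The longest leg is D–E at 303.2 NM.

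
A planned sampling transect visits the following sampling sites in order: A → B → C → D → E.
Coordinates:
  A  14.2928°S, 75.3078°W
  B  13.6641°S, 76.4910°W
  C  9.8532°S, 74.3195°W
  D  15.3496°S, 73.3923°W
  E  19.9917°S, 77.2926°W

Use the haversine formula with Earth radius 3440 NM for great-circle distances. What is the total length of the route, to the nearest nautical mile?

1032 NM

Leg distances:
A→B: 78.6 NM  (cumulative 78.6 NM)
B→C: 262.0 NM  (cumulative 340.6 NM)
C→D: 334.4 NM  (cumulative 675.0 NM)
D→E: 357.0 NM  (cumulative 1032.0 NM)
Total route length ≈ 1032 NM.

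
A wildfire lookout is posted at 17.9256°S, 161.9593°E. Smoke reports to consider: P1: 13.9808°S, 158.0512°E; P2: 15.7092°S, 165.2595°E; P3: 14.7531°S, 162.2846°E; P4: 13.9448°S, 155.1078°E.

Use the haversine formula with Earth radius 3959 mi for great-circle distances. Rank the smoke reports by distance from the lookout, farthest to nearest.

P4, P1, P2, P3

Distance from the lookout at 17.9256°S, 161.9593°E to each:
P4 13.9448°S, 155.1078°E: 531.8 mi
P1 13.9808°S, 158.0512°E: 376.4 mi
P2 15.7092°S, 165.2595°E: 266.6 mi
P3 14.7531°S, 162.2846°E: 220.3 mi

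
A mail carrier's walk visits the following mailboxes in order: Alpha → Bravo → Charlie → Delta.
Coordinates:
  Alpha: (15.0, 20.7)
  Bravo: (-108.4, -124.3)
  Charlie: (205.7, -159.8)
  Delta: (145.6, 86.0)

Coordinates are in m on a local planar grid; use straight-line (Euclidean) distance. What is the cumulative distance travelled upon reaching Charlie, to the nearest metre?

507 m

Leg distances:
Alpha→Bravo: 190.4 m  (cumulative 190.4 m)
Bravo→Charlie: 316.1 m  (cumulative 506.5 m)
Cumulative distance at Charlie ≈ 507 m.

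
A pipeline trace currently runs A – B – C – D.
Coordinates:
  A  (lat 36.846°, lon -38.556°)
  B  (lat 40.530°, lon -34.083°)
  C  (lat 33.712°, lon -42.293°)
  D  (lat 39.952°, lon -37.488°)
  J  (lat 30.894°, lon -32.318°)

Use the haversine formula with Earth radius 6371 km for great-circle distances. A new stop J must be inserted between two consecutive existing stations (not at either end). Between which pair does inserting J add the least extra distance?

Added distance for inserting J between each consecutive pair:
A–B: 1395.8 km
B–C: 1021.1 km
C–D: 1283.5 km
Smallest added distance is 1021.1 km, inserting between B and C.

between B and C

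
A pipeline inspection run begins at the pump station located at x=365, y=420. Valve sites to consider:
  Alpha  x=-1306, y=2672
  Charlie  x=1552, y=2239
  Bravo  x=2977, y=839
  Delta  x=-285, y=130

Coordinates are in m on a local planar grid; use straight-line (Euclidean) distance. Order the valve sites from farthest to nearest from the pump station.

Alpha, Bravo, Charlie, Delta

Distance from the pump station at x=365, y=420 to each:
Alpha x=-1306, y=2672: 2804.2 m
Bravo x=2977, y=839: 2645.4 m
Charlie x=1552, y=2239: 2172.0 m
Delta x=-285, y=130: 711.8 m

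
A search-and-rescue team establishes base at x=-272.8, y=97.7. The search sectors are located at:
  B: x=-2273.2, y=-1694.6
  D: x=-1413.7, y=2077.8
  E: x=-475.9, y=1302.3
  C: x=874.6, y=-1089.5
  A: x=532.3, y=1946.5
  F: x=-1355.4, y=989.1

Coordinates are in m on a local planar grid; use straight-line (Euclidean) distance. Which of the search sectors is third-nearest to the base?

Distance to each, sorted:
E: 1221.6 m
F: 1402.4 m
C: 1651.1 m
A: 2016.5 m
D: 2285.3 m
B: 2685.9 m
The third-nearest is C at 1651.1 m.

C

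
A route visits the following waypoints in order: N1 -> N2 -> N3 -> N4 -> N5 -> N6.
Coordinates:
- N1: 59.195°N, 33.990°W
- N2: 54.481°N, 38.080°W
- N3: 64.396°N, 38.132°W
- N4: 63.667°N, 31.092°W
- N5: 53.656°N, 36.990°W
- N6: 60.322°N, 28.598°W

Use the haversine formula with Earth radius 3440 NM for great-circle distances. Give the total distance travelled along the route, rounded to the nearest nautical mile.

Leg distances:
N1→N2: 313.1 NM  (cumulative 313.1 NM)
N2→N3: 595.3 NM  (cumulative 908.4 NM)
N3→N4: 190.1 NM  (cumulative 1098.5 NM)
N4→N5: 628.0 NM  (cumulative 1726.5 NM)
N5→N6: 484.5 NM  (cumulative 2211.0 NM)
Total route length ≈ 2211 NM.

2211 NM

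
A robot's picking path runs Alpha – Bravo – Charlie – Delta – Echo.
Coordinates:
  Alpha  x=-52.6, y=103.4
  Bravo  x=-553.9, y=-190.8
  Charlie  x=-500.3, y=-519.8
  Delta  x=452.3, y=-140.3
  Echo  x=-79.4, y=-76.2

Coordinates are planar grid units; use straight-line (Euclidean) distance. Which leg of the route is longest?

Charlie–Delta

Leg distances:
Alpha→Bravo: 581.3
Bravo→Charlie: 333.3
Charlie→Delta: 1025.4
Delta→Echo: 535.5
The longest leg is Charlie–Delta at 1025.4.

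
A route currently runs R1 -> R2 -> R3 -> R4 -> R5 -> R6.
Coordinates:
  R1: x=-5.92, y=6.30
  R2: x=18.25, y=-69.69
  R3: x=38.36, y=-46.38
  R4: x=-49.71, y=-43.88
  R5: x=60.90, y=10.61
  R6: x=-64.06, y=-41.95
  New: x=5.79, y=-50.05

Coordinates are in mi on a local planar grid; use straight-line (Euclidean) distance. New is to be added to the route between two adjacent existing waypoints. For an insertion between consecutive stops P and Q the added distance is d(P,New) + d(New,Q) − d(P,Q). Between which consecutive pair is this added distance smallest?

between R3 and R4

Added distance for inserting New between each consecutive pair:
R1–R2: 1.1 mi
R2–R3: 25.2 mi
R3–R4: 0.5 mi
R4–R5: 14.5 mi
R5–R6: 16.7 mi
Smallest added distance is 0.5 mi, inserting between R3 and R4.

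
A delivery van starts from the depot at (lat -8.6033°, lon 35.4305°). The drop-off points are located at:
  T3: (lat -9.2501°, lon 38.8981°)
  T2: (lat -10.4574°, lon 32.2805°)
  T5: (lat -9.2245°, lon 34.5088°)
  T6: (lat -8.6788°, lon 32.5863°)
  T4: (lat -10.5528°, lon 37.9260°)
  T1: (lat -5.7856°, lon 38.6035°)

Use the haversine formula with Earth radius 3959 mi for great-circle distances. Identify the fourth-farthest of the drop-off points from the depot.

Distances from the depot ((lat -8.6033°, lon 35.4305°)):
T1: 291.9 mi
T2: 250.0 mi
T3: 240.9 mi
T4: 216.9 mi
T6: 194.4 mi
T5: 76.2 mi
The fourth-farthest is T4 at 216.9 mi.

T4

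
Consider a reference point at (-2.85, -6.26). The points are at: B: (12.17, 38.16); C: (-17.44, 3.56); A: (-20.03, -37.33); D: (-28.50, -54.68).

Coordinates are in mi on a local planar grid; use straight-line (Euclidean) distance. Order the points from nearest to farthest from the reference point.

Distance from the reference point at (-2.85, -6.26) to each:
C (-17.44, 3.56): 17.6 mi
A (-20.03, -37.33): 35.5 mi
B (12.17, 38.16): 46.9 mi
D (-28.50, -54.68): 54.8 mi

C, A, B, D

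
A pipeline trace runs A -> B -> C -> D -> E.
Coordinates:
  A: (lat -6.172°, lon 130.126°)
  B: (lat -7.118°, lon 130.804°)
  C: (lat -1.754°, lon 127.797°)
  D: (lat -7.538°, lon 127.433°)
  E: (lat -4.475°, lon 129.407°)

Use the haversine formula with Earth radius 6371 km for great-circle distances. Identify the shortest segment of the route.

A–B

Leg distances:
A→B: 129.1 km
B→C: 683.2 km
C→D: 644.4 km
D→E: 404.5 km
The shortest leg is A–B at 129.1 km.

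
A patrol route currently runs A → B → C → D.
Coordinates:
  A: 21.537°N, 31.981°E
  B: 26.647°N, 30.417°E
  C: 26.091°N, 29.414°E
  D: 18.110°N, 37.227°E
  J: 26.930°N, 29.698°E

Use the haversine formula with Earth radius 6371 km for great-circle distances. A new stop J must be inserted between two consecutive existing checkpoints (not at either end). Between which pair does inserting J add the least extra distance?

Added distance for inserting J between each consecutive pair:
A–B: 130.8 km
B–C: 58.0 km
C–D: 148.3 km
Smallest added distance is 58.0 km, inserting between B and C.

between B and C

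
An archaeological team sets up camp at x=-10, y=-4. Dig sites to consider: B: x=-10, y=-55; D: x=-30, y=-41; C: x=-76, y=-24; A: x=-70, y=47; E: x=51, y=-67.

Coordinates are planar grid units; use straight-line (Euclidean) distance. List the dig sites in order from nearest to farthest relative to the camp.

D, B, C, A, E

Distances from the camp:
D x=-30, y=-41: 42.1
B x=-10, y=-55: 51.0
C x=-76, y=-24: 69.0
A x=-70, y=47: 78.7
E x=51, y=-67: 87.7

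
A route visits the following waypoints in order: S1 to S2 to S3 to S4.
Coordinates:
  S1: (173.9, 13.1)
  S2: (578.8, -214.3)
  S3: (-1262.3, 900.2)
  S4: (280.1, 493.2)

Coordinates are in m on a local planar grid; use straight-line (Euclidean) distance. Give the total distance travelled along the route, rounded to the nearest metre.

4212 m

Leg distances:
S1→S2: 464.4 m  (cumulative 464.4 m)
S2→S3: 2152.2 m  (cumulative 2616.5 m)
S3→S4: 1595.2 m  (cumulative 4211.7 m)
Total route length ≈ 4212 m.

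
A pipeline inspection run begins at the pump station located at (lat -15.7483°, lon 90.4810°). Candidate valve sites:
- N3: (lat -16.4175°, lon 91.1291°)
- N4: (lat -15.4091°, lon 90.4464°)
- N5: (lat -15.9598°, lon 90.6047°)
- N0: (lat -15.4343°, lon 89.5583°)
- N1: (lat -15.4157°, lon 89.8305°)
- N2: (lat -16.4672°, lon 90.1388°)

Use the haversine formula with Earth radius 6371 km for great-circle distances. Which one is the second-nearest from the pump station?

N4

Distances from the pump station ((lat -15.7483°, lon 90.4810°)):
N5: 27.0 km
N4: 37.9 km
N1: 78.9 km
N2: 87.9 km
N3: 101.6 km
N0: 104.8 km
The second-nearest is N4 at 37.9 km.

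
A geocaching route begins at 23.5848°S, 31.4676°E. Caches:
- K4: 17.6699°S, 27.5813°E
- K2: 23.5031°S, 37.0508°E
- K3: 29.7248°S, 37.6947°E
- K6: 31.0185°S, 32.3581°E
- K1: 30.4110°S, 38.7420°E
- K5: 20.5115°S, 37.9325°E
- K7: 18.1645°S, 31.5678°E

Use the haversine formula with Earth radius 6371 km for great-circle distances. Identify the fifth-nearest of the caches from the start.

K6

Distance to each, sorted:
K2: 569.2 km
K7: 602.8 km
K5: 748.7 km
K4: 772.0 km
K6: 831.2 km
K3: 921.1 km
K1: 1046.1 km
The fifth-nearest is K6 at 831.2 km.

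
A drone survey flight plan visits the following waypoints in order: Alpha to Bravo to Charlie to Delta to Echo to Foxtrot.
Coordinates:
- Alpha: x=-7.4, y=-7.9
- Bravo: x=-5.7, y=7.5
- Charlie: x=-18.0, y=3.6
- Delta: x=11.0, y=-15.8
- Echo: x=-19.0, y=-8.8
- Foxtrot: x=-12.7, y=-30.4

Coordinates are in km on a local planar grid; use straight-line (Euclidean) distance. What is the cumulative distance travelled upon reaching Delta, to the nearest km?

63 km

Leg distances:
Alpha→Bravo: 15.5 km  (cumulative 15.5 km)
Bravo→Charlie: 12.9 km  (cumulative 28.4 km)
Charlie→Delta: 34.9 km  (cumulative 63.3 km)
Cumulative distance at Delta ≈ 63 km.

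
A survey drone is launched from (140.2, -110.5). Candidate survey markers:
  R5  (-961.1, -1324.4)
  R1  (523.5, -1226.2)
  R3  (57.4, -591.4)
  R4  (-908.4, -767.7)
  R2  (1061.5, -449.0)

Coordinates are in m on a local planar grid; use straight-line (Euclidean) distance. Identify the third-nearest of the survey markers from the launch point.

Distance to each, sorted:
R3: 488.0 m
R2: 981.5 m
R1: 1179.7 m
R4: 1237.5 m
R5: 1639.0 m
The third-nearest is R1 at 1179.7 m.

R1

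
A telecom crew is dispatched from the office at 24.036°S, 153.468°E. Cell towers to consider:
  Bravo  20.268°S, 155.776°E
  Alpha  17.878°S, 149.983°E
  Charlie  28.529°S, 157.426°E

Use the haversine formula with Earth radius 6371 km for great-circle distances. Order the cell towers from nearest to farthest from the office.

Bravo, Charlie, Alpha

Computing each great-circle distance from 24.036°S, 153.468°E:
Bravo 20.268°S, 155.776°E: 481.7 km
Charlie 28.529°S, 157.426°E: 636.5 km
Alpha 17.878°S, 149.983°E: 774.4 km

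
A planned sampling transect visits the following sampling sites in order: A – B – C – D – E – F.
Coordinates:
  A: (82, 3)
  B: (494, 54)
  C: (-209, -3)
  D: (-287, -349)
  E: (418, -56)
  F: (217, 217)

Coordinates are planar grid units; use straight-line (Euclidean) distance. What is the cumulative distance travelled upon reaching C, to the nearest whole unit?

Leg distances:
A→B: 415.1  (cumulative 415.1)
B→C: 705.3  (cumulative 1120.5)
Cumulative distance at C ≈ 1120.

1120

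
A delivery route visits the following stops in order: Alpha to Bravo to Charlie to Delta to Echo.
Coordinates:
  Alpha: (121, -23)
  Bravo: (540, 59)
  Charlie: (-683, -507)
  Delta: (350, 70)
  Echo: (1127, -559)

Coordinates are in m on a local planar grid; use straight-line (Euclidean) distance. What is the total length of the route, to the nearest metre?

Leg distances:
Alpha→Bravo: 426.9 m  (cumulative 426.9 m)
Bravo→Charlie: 1347.6 m  (cumulative 1774.6 m)
Charlie→Delta: 1183.2 m  (cumulative 2957.8 m)
Delta→Echo: 999.7 m  (cumulative 3957.5 m)
Total route length ≈ 3957 m.

3957 m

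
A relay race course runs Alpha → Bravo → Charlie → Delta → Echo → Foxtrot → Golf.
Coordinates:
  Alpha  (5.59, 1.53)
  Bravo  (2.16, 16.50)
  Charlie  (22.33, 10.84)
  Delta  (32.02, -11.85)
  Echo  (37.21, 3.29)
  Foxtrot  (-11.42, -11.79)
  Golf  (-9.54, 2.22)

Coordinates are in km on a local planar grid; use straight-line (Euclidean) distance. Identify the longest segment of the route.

Echo–Foxtrot

Leg distances:
Alpha→Bravo: 15.4 km
Bravo→Charlie: 20.9 km
Charlie→Delta: 24.7 km
Delta→Echo: 16.0 km
Echo→Foxtrot: 50.9 km
Foxtrot→Golf: 14.1 km
The longest leg is Echo–Foxtrot at 50.9 km.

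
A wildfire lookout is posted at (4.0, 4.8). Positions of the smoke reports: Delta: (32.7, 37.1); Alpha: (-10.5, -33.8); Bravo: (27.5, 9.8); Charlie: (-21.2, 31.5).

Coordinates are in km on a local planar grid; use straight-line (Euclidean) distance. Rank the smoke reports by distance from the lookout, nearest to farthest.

Bravo, Charlie, Alpha, Delta

Distances from the lookout:
Bravo (27.5, 9.8): 24.0 km
Charlie (-21.2, 31.5): 36.7 km
Alpha (-10.5, -33.8): 41.2 km
Delta (32.7, 37.1): 43.2 km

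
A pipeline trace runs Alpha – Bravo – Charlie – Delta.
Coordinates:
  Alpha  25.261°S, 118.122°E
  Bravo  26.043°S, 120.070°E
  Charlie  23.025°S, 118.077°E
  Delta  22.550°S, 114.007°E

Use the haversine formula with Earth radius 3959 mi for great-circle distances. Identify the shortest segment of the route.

Leg distances:
Alpha→Bravo: 132.8 mi
Bravo→Charlie: 243.3 mi
Charlie→Delta: 261.3 mi
The shortest leg is Alpha–Bravo at 132.8 mi.

Alpha–Bravo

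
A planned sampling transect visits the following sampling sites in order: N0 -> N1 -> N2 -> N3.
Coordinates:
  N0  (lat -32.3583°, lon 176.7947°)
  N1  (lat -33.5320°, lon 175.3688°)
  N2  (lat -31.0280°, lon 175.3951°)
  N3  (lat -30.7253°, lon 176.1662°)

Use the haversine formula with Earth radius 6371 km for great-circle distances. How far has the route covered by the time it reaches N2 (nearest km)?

465 km

Leg distances:
N0→N1: 186.4 km  (cumulative 186.4 km)
N1→N2: 278.4 km  (cumulative 464.8 km)
Cumulative distance at N2 ≈ 465 km.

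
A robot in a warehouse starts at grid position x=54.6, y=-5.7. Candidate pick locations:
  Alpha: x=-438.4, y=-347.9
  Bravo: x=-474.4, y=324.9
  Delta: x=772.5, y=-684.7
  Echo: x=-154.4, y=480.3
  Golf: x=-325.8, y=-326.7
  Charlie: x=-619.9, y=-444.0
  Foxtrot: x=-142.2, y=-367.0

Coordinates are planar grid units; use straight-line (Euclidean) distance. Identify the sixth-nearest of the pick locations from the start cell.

Distances from the start cell (x=54.6, y=-5.7):
Foxtrot: 411.4
Golf: 497.7
Echo: 529.0
Alpha: 600.1
Bravo: 623.8
Charlie: 804.4
Delta: 988.1
The sixth-nearest is Charlie at 804.4.

Charlie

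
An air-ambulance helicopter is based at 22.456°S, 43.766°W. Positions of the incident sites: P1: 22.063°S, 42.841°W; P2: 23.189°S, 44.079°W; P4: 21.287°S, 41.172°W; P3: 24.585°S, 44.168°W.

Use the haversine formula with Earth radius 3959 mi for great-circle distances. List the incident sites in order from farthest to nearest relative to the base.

Distance from the base at 22.456°S, 43.766°W to each:
P4 21.287°S, 41.172°W: 184.9 mi
P3 24.585°S, 44.168°W: 149.3 mi
P1 22.063°S, 42.841°W: 65.1 mi
P2 23.189°S, 44.079°W: 54.4 mi

P4, P3, P1, P2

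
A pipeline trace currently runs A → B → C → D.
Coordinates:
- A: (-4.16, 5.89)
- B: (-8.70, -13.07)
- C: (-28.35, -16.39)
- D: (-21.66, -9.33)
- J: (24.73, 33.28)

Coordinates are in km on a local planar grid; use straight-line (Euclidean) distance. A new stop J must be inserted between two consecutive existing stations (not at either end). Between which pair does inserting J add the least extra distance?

between A and B

Added distance for inserting J between each consecutive pair:
A–B: 77.5 km
B–C: 109.9 km
C–D: 126.0 km
Smallest added distance is 77.5 km, inserting between A and B.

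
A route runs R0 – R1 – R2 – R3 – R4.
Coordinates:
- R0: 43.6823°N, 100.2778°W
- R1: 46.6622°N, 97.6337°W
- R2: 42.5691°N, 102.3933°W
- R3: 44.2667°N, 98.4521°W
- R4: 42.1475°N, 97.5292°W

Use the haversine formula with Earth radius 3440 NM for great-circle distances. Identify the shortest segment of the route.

R3–R4

Leg distances:
R0→R1: 211.0 NM
R1→R2: 318.9 NM
R2→R3: 199.8 NM
R3→R4: 133.5 NM
The shortest leg is R3–R4 at 133.5 NM.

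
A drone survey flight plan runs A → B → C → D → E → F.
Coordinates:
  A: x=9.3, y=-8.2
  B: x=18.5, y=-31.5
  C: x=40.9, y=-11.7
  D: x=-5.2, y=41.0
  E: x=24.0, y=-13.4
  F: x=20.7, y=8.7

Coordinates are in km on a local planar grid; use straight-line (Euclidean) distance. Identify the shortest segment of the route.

Leg distances:
A→B: 25.1 km
B→C: 29.9 km
C→D: 70.0 km
D→E: 61.7 km
E→F: 22.3 km
The shortest leg is E–F at 22.3 km.

E–F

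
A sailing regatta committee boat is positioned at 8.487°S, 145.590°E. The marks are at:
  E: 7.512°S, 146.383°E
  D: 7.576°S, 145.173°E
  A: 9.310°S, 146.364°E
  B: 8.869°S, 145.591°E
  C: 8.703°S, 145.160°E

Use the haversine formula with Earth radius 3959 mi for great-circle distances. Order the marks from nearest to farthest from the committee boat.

B, C, D, A, E

Distances from the committee boat:
B 8.869°S, 145.591°E: 26.4 mi
C 8.703°S, 145.160°E: 33.0 mi
D 7.576°S, 145.173°E: 69.1 mi
A 9.310°S, 146.364°E: 77.6 mi
E 7.512°S, 146.383°E: 86.5 mi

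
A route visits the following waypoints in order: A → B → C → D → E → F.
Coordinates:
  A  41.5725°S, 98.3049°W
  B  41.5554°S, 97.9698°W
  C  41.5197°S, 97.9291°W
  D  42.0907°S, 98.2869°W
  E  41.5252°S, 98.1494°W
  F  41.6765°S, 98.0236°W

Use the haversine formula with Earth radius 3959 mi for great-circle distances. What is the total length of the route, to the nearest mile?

Leg distances:
A→B: 17.4 mi  (cumulative 17.4 mi)
B→C: 3.2 mi  (cumulative 20.6 mi)
C→D: 43.5 mi  (cumulative 64.2 mi)
D→E: 39.7 mi  (cumulative 103.9 mi)
E→F: 12.3 mi  (cumulative 116.2 mi)
Total route length ≈ 116 mi.

116 mi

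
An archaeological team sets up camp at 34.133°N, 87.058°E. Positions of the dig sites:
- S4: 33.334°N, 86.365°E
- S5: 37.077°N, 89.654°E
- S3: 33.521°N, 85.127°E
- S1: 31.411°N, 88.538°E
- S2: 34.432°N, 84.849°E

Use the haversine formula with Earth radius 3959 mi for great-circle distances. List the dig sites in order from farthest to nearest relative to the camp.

S5, S1, S2, S3, S4

Distance from the camp at 34.133°N, 87.058°E to each:
S5 37.077°N, 89.654°E: 250.3 mi
S1 31.411°N, 88.538°E: 206.8 mi
S2 34.432°N, 84.849°E: 127.8 mi
S3 33.521°N, 85.127°E: 118.6 mi
S4 33.334°N, 86.365°E: 68.1 mi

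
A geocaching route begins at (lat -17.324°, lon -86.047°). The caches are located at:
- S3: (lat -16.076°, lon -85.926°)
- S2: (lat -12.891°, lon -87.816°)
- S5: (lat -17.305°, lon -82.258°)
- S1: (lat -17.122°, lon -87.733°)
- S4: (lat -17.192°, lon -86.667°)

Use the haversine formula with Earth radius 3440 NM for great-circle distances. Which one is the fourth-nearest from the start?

S5

Distances from the start ((lat -17.324°, lon -86.047°)):
S4: 36.4 NM
S3: 75.3 NM
S1: 97.4 NM
S5: 217.2 NM
S2: 285.2 NM
The fourth-nearest is S5 at 217.2 NM.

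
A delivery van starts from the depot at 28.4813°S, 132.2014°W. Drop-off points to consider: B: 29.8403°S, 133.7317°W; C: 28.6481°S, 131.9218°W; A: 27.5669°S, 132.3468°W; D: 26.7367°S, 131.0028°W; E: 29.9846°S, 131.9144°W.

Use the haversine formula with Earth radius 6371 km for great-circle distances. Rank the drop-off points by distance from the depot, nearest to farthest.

C, A, E, B, D

Distances from the depot:
C 28.6481°S, 131.9218°W: 33.0 km
A 27.5669°S, 132.3468°W: 102.7 km
E 29.9846°S, 131.9144°W: 169.5 km
B 29.8403°S, 133.7317°W: 211.9 km
D 26.7367°S, 131.0028°W: 227.1 km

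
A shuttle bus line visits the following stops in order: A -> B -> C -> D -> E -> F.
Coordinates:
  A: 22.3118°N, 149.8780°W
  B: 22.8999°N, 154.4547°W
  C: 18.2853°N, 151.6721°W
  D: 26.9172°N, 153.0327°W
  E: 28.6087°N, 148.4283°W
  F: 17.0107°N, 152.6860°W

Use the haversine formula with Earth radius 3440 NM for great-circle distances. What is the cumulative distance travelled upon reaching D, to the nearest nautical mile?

Leg distances:
A→B: 256.1 NM  (cumulative 256.1 NM)
B→C: 318.1 NM  (cumulative 574.2 NM)
C→D: 523.7 NM  (cumulative 1097.9 NM)
Cumulative distance at D ≈ 1098 NM.

1098 NM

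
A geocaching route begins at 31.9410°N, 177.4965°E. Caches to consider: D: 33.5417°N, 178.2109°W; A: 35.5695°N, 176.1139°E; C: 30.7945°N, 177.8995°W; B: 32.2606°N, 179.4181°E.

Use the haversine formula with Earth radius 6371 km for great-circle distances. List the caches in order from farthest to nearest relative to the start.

Computing each great-circle distance from 31.9410°N, 177.4965°E:
C 30.7945°N, 177.8995°W: 455.3 km
D 33.5417°N, 178.2109°W: 439.1 km
A 35.5695°N, 176.1139°E: 423.2 km
B 32.2606°N, 179.4181°E: 184.5 km

C, D, A, B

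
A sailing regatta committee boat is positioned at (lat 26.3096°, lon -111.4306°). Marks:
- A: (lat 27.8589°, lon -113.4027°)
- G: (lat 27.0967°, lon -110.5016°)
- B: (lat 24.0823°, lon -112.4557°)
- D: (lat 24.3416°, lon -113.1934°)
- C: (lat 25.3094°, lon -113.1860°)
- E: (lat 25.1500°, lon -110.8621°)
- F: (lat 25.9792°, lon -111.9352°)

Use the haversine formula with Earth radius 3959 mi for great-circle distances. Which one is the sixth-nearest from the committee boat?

B

Distance to each, sorted:
F: 38.7 mi
G: 79.0 mi
E: 87.6 mi
C: 129.2 mi
A: 161.8 mi
B: 166.7 mi
D: 175.0 mi
The sixth-nearest is B at 166.7 mi.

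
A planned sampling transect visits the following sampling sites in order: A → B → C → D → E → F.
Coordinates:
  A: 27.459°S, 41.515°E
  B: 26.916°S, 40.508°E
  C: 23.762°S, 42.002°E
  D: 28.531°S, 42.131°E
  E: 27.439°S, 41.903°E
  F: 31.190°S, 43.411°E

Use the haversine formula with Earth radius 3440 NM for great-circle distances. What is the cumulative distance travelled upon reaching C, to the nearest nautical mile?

269 NM

Leg distances:
A→B: 62.9 NM  (cumulative 62.9 NM)
B→C: 206.0 NM  (cumulative 268.9 NM)
Cumulative distance at C ≈ 269 NM.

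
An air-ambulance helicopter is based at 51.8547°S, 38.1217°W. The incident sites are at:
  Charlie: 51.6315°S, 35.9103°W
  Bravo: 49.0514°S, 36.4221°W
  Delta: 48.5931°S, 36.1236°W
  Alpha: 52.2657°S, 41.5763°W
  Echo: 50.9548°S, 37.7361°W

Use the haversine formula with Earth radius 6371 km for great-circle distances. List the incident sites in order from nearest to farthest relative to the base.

Echo, Charlie, Alpha, Bravo, Delta

Computing each great-circle distance from 51.8547°S, 38.1217°W:
Echo 50.9548°S, 37.7361°W: 103.6 km
Charlie 51.6315°S, 35.9103°W: 154.3 km
Alpha 52.2657°S, 41.5763°W: 240.5 km
Bravo 49.0514°S, 36.4221°W: 334.1 km
Delta 48.5931°S, 36.1236°W: 389.5 km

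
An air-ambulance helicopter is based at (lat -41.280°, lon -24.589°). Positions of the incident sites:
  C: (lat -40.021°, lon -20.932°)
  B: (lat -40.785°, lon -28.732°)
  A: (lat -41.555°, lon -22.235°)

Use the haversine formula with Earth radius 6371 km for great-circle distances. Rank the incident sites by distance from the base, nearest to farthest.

A, C, B

Computing each great-circle distance from (lat -41.280°, lon -24.589°):
A (lat -41.555°, lon -22.235°): 198.7 km
C (lat -40.021°, lon -20.932°): 338.8 km
B (lat -40.785°, lon -28.732°): 351.8 km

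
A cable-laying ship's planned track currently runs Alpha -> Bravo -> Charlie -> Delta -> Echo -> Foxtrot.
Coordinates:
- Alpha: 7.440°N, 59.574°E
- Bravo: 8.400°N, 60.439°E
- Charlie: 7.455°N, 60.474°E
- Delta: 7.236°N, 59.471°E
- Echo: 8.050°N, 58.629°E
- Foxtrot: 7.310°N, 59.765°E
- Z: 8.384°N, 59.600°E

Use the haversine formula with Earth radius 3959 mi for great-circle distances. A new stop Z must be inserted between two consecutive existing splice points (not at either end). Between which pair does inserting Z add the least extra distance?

between Alpha and Bravo

Added distance for inserting Z between each consecutive pair:
Alpha–Bravo: 33.7 mi
Bravo–Charlie: 79.8 mi
Charlie–Delta: 97.2 mi
Delta–Echo: 69.6 mi
Echo–Foxtrot: 52.3 mi
Smallest added distance is 33.7 mi, inserting between Alpha and Bravo.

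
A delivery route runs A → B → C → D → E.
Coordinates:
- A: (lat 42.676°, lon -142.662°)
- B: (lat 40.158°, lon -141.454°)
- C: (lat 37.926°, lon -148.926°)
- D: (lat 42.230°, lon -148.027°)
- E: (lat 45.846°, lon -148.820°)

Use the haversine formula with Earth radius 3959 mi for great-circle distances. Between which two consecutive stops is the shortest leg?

Leg distances:
A→B: 184.9 mi
B→C: 429.5 mi
C→D: 301.2 mi
D→E: 252.9 mi
The shortest leg is A–B at 184.9 mi.

A–B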